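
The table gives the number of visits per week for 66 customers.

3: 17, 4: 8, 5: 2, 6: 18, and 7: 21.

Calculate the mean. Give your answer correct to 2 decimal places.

5.27

Values: 3, 4, 5, 6, 7
Σfx = 17×3 + 8×4 + 2×5 + 18×6 + 21×7 = 348
n = Σf = 66
Mean = 348 / 66 = 5.2727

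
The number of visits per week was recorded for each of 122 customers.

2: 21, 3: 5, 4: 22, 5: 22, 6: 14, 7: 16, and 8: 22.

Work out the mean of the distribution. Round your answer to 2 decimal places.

5.14

Values: 2, 3, 4, 5, 6, 7, 8
Σfx = 21×2 + 5×3 + 22×4 + 22×5 + 14×6 + 16×7 + 22×8 = 627
n = Σf = 122
Mean = 627 / 122 = 5.1393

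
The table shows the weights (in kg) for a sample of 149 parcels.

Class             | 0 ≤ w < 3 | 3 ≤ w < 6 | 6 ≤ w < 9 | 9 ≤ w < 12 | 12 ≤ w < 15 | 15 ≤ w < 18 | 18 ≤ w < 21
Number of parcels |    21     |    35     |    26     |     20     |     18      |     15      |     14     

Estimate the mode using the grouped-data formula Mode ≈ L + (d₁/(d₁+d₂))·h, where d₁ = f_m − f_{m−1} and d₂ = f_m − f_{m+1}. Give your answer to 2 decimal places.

Modal class: 3 ≤ w < 6 (highest frequency 35).
d₁ = 35 − 21 = 14, d₂ = 35 − 26 = 9
Mode ≈ 3 + (14/(14+9)) × 3 = 3 + 1.8261 = 4.8261

4.83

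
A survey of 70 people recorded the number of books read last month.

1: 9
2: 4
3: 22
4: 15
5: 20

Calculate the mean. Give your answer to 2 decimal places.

Values: 1, 2, 3, 4, 5
Σfx = 9×1 + 4×2 + 22×3 + 15×4 + 20×5 = 243
n = Σf = 70
Mean = 243 / 70 = 3.4714

3.47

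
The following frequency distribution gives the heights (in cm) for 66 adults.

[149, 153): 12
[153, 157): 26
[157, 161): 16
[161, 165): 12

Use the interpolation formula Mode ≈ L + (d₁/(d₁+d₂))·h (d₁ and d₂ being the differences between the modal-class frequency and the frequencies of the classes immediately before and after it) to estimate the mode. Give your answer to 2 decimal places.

155.33

Modal class: [153, 157) (highest frequency 26).
d₁ = 26 − 12 = 14, d₂ = 26 − 16 = 10
Mode ≈ 153 + (14/(14+10)) × 4 = 153 + 2.3333 = 155.3333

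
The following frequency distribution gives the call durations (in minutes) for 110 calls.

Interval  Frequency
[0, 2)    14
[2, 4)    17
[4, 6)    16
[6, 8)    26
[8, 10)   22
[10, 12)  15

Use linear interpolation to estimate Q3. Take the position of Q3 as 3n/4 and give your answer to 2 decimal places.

8.86

Cumulative frequencies: 14, 31, 47, 73, 95, 110
n = 110; position = 3n/4 = 82.5.
This falls in the class [8, 10): L = 8, F = 73, f = 22, h = 2.
Upper quartile ≈ 8 + ((82.5 − 73) / 22) × 2 = 8.8636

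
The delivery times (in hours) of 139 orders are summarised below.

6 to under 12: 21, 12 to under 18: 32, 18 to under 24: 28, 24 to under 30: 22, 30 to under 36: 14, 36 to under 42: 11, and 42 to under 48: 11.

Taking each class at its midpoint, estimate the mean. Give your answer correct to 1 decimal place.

Midpoints: 9, 15, 21, 27, 33, 39, 45
Σfm = 21×9 + 32×15 + 28×21 + 22×27 + 14×33 + 11×39 + 11×45 = 3237
n = Σf = 139
Mean = 3237 / 139 = 23.2878

23.3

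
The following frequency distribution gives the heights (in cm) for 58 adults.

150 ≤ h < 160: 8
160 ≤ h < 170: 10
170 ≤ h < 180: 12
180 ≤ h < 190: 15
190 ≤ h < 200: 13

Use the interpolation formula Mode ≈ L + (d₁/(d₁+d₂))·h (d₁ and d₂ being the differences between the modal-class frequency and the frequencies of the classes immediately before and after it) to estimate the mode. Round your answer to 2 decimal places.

186.00

Modal class: 180 ≤ h < 190 (highest frequency 15).
d₁ = 15 − 12 = 3, d₂ = 15 − 13 = 2
Mode ≈ 180 + (3/(3+2)) × 10 = 180 + 6.0000 = 186.0000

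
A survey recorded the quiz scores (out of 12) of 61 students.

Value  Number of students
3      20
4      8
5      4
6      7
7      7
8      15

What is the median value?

Cumulative frequencies: 20, 28, 32, 39, 46, 61
n = 61, so the median is the value in position (n+1)/2 = 31.
Position 31 falls at value 5.

5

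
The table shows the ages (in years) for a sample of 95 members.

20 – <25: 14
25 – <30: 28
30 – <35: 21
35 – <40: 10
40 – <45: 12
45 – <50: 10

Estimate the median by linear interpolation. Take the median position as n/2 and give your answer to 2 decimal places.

Cumulative frequencies: 14, 42, 63, 73, 85, 95
n = 95; position = n/2 = 47.5.
This falls in the class 30 – <35: L = 30, F = 42, f = 21, h = 5.
Median ≈ 30 + ((47.5 − 42) / 21) × 5 = 31.3095

31.31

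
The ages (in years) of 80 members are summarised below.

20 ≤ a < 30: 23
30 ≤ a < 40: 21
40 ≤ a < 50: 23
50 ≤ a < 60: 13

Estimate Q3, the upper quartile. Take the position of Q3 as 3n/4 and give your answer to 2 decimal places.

46.96

Cumulative frequencies: 23, 44, 67, 80
n = 80; position = 3n/4 = 60.
This falls in the class 40 ≤ a < 50: L = 40, F = 44, f = 23, h = 10.
Upper quartile ≈ 40 + ((60 − 44) / 23) × 10 = 46.9565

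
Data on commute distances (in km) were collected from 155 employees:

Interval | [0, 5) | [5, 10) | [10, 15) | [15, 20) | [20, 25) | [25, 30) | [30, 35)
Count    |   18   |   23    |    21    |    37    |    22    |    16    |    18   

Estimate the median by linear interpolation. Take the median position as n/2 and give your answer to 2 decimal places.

Cumulative frequencies: 18, 41, 62, 99, 121, 137, 155
n = 155; position = n/2 = 77.5.
This falls in the class [15, 20): L = 15, F = 62, f = 37, h = 5.
Median ≈ 15 + ((77.5 − 62) / 37) × 5 = 17.0946

17.09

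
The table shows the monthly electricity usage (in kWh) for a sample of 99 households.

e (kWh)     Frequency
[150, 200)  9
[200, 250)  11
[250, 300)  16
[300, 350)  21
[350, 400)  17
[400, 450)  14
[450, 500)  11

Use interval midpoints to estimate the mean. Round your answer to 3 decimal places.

Midpoints: 175, 225, 275, 325, 375, 425, 475
Σfm = 9×175 + 11×225 + 16×275 + 21×325 + 17×375 + 14×425 + 11×475 = 32825
n = Σf = 99
Mean = 32825 / 99 = 331.5657

331.566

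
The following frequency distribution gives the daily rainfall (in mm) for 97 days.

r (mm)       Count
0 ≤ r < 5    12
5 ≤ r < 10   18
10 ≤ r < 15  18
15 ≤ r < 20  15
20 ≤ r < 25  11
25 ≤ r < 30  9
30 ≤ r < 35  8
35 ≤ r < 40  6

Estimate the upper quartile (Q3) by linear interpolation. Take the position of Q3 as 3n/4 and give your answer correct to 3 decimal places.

Cumulative frequencies: 12, 30, 48, 63, 74, 83, 91, 97
n = 97; position = 3n/4 = 72.75.
This falls in the class 20 ≤ r < 25: L = 20, F = 63, f = 11, h = 5.
Upper quartile ≈ 20 + ((72.75 − 63) / 11) × 5 = 24.4318

24.432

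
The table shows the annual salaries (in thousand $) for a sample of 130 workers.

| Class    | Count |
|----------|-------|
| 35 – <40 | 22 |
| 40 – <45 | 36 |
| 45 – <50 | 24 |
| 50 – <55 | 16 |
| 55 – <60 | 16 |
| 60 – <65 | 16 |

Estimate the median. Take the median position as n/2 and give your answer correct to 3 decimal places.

46.458

Cumulative frequencies: 22, 58, 82, 98, 114, 130
n = 130; position = n/2 = 65.
This falls in the class 45 – <50: L = 45, F = 58, f = 24, h = 5.
Median ≈ 45 + ((65 − 58) / 24) × 5 = 46.4583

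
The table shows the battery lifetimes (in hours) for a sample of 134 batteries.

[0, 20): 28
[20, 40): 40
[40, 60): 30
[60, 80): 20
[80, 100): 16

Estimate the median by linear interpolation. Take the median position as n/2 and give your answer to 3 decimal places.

Cumulative frequencies: 28, 68, 98, 118, 134
n = 134; position = n/2 = 67.
This falls in the class [20, 40): L = 20, F = 28, f = 40, h = 20.
Median ≈ 20 + ((67 − 28) / 40) × 20 = 39.5000

39.500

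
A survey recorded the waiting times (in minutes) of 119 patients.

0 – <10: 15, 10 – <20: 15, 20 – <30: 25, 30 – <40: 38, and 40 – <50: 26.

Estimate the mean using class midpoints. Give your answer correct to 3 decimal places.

Midpoints: 5, 15, 25, 35, 45
Σfm = 15×5 + 15×15 + 25×25 + 38×35 + 26×45 = 3425
n = Σf = 119
Mean = 3425 / 119 = 28.7815

28.782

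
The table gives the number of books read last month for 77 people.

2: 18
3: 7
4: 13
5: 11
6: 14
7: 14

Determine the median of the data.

Cumulative frequencies: 18, 25, 38, 49, 63, 77
n = 77, so the median is the value in position (n+1)/2 = 39.
Position 39 falls at value 5.

5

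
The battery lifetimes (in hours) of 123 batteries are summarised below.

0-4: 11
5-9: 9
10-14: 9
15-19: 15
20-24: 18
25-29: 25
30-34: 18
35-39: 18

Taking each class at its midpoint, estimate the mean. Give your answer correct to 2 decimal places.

Midpoints: 2, 7, 12, 17, 22, 27, 32, 37
Σfm = 11×2 + 9×7 + 9×12 + 15×17 + 18×22 + 25×27 + 18×32 + 18×37 = 2761
n = Σf = 123
Mean = 2761 / 123 = 22.4472

22.45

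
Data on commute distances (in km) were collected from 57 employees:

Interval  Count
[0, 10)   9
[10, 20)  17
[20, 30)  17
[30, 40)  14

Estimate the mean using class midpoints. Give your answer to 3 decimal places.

21.316

Midpoints: 5, 15, 25, 35
Σfm = 9×5 + 17×15 + 17×25 + 14×35 = 1215
n = Σf = 57
Mean = 1215 / 57 = 21.3158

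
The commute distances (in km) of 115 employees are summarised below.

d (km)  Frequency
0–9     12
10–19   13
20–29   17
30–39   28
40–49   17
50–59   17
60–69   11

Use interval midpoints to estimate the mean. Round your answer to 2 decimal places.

34.93

Midpoints: 4.5, 14.5, 24.5, 34.5, 44.5, 54.5, 64.5
Σfm = 12×4.5 + 13×14.5 + 17×24.5 + 28×34.5 + 17×44.5 + 17×54.5 + 11×64.5 = 4017.5
n = Σf = 115
Mean = 4017.5 / 115 = 34.9348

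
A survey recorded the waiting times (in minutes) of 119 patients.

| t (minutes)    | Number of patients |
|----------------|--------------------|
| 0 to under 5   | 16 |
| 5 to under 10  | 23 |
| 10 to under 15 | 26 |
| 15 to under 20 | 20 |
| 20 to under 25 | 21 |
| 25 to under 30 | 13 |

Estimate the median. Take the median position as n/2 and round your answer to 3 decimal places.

13.942

Cumulative frequencies: 16, 39, 65, 85, 106, 119
n = 119; position = n/2 = 59.5.
This falls in the class 10 to under 15: L = 10, F = 39, f = 26, h = 5.
Median ≈ 10 + ((59.5 − 39) / 26) × 5 = 13.9423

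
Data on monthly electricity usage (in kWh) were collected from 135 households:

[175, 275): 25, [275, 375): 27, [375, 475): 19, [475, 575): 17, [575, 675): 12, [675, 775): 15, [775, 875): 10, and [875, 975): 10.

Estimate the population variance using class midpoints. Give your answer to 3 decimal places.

Midpoints: 225, 325, 425, 525, 625, 725, 825, 925
n = 135, Σfm = 67275, mean = 498.3333
Σfm² = 40169375
Σf(m − x̄)² = Σfm² − (Σfm)²/n = 40169375 − 67275²/135 = 6644000.0000
Population variance = 6644000.0000 / 135 = 49214.8148

49214.815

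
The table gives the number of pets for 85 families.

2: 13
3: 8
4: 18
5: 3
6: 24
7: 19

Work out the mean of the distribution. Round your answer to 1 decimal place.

Values: 2, 3, 4, 5, 6, 7
Σfx = 13×2 + 8×3 + 18×4 + 3×5 + 24×6 + 19×7 = 414
n = Σf = 85
Mean = 414 / 85 = 4.8706

4.9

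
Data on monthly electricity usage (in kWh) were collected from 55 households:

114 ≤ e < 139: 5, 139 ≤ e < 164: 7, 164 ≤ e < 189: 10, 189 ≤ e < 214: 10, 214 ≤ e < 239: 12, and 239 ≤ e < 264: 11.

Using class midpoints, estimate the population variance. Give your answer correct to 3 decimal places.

1574.380

Midpoints: 126.5, 151.5, 176.5, 201.5, 226.5, 251.5
n = 55, Σfm = 10957.5, mean = 199.2273
Σfm² = 2269623.75
Σf(m − x̄)² = Σfm² − (Σfm)²/n = 2269623.75 − 10957.5²/55 = 86590.9091
Population variance = 86590.9091 / 55 = 1574.3802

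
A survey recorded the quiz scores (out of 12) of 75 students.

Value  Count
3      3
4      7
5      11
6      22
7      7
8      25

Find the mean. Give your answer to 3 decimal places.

Values: 3, 4, 5, 6, 7, 8
Σfx = 3×3 + 7×4 + 11×5 + 22×6 + 7×7 + 25×8 = 473
n = Σf = 75
Mean = 473 / 75 = 6.3067

6.307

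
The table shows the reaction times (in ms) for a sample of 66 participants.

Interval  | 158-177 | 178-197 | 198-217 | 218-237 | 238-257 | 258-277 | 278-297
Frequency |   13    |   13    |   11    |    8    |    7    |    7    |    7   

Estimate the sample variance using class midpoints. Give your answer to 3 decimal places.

Midpoints: 167.5, 187.5, 207.5, 227.5, 247.5, 267.5, 287.5
n = 66, Σfm = 14335, mean = 217.1970
Σfm² = 3217712.5
Σf(m − x̄)² = Σfm² − (Σfm)²/n = 3217712.5 − 14335²/66 = 104193.9394
Sample variance = 104193.9394 / 65 = 1602.9837

1602.984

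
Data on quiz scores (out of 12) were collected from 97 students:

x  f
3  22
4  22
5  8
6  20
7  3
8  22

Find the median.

5

Cumulative frequencies: 22, 44, 52, 72, 75, 97
n = 97, so the median is the value in position (n+1)/2 = 49.
Position 49 falls at value 5.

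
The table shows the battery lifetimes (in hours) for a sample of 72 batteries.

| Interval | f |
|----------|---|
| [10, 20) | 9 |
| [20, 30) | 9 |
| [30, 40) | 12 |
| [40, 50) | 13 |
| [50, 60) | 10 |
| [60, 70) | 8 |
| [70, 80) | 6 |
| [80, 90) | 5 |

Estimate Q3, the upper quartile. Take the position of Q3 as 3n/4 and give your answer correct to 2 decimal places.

Cumulative frequencies: 9, 18, 30, 43, 53, 61, 67, 72
n = 72; position = 3n/4 = 54.
This falls in the class [60, 70): L = 60, F = 53, f = 8, h = 10.
Upper quartile ≈ 60 + ((54 − 53) / 8) × 10 = 61.2500

61.25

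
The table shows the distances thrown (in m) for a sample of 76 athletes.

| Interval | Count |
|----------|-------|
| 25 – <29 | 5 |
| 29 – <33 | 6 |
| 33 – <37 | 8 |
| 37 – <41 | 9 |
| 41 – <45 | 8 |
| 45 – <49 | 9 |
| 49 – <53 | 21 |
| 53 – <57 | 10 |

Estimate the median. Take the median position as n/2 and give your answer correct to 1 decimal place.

Cumulative frequencies: 5, 11, 19, 28, 36, 45, 66, 76
n = 76; position = n/2 = 38.
This falls in the class 45 – <49: L = 45, F = 36, f = 9, h = 4.
Median ≈ 45 + ((38 − 36) / 9) × 4 = 45.8889

45.9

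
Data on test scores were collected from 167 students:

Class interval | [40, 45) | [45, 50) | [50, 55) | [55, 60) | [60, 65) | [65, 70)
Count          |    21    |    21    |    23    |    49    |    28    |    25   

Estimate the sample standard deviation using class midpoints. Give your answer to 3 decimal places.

7.849

Midpoints: 42.5, 47.5, 52.5, 57.5, 62.5, 67.5
n = 167, Σfm = 9352.5, mean = 56.0030
Σfm² = 533993.75
Σf(m − x̄)² = Σfm² − (Σfm)²/n = 533993.75 − 9352.5²/167 = 10225.7485
Sample variance = 10225.7485 / 166 = 61.6009
Standard deviation = √61.6009 = 7.8486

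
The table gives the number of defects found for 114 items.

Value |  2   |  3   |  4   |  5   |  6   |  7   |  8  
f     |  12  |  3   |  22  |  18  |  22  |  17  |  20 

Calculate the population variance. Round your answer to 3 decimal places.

3.406

Values: 2, 3, 4, 5, 6, 7, 8
n = 114, Σfx = 622, mean = 5.4561
Σfx² = 3782
Σf(x − x̄)² = Σfx² − (Σfx)²/n = 3782 − 622²/114 = 388.2807
Population variance = 388.2807 / 114 = 3.4060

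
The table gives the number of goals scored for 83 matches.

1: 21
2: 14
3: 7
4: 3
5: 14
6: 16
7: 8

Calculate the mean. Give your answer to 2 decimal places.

3.66

Values: 1, 2, 3, 4, 5, 6, 7
Σfx = 21×1 + 14×2 + 7×3 + 3×4 + 14×5 + 16×6 + 8×7 = 304
n = Σf = 83
Mean = 304 / 83 = 3.6627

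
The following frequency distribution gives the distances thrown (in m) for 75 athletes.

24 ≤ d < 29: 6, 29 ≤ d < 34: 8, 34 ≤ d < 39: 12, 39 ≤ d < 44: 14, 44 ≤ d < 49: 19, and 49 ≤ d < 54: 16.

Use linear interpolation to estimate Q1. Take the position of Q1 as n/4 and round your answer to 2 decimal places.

35.98

Cumulative frequencies: 6, 14, 26, 40, 59, 75
n = 75; position = n/4 = 18.75.
This falls in the class 34 ≤ d < 39: L = 34, F = 14, f = 12, h = 5.
Lower quartile ≈ 34 + ((18.75 − 14) / 12) × 5 = 35.9792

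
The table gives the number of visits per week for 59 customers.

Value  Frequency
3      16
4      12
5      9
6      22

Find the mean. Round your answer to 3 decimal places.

4.627

Values: 3, 4, 5, 6
Σfx = 16×3 + 12×4 + 9×5 + 22×6 = 273
n = Σf = 59
Mean = 273 / 59 = 4.6271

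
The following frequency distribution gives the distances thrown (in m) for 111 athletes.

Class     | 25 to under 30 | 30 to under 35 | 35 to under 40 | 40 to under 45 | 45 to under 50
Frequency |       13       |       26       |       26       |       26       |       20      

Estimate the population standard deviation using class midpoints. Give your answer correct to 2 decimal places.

6.41

Midpoints: 27.5, 32.5, 37.5, 42.5, 47.5
n = 111, Σfm = 4232.5, mean = 38.1306
Σfm² = 165943.75
Σf(m − x̄)² = Σfm² − (Σfm)²/n = 165943.75 − 4232.5²/111 = 4555.8559
Population variance = 4555.8559 / 111 = 41.0437
Standard deviation = √41.0437 = 6.4065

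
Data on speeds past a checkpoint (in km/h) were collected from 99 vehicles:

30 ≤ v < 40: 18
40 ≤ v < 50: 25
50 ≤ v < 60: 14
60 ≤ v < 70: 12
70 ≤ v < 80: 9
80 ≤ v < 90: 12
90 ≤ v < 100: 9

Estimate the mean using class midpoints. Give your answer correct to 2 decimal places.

Midpoints: 35, 45, 55, 65, 75, 85, 95
Σfm = 18×35 + 25×45 + 14×55 + 12×65 + 9×75 + 12×85 + 9×95 = 5855
n = Σf = 99
Mean = 5855 / 99 = 59.1414

59.14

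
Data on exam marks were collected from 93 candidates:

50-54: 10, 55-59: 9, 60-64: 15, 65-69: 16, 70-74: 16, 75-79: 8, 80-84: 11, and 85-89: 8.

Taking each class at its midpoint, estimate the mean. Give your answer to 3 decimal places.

68.828

Midpoints: 52, 57, 62, 67, 72, 77, 82, 87
Σfm = 10×52 + 9×57 + 15×62 + 16×67 + 16×72 + 8×77 + 11×82 + 8×87 = 6401
n = Σf = 93
Mean = 6401 / 93 = 68.8280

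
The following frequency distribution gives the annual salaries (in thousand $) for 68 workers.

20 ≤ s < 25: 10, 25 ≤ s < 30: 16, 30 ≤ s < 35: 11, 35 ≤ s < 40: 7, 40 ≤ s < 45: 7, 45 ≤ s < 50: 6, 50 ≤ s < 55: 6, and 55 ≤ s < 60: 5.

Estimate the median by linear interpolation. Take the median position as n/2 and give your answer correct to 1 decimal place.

Cumulative frequencies: 10, 26, 37, 44, 51, 57, 63, 68
n = 68; position = n/2 = 34.
This falls in the class 30 ≤ s < 35: L = 30, F = 26, f = 11, h = 5.
Median ≈ 30 + ((34 − 26) / 11) × 5 = 33.6364

33.6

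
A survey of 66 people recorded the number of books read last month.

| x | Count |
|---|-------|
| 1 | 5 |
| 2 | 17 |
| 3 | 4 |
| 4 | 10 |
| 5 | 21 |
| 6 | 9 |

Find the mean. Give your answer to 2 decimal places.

Values: 1, 2, 3, 4, 5, 6
Σfx = 5×1 + 17×2 + 4×3 + 10×4 + 21×5 + 9×6 = 250
n = Σf = 66
Mean = 250 / 66 = 3.7879

3.79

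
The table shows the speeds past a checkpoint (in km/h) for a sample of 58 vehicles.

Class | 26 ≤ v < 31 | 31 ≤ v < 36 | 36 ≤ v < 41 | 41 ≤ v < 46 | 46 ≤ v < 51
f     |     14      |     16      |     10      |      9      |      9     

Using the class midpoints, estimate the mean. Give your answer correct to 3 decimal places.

37.034

Midpoints: 28.5, 33.5, 38.5, 43.5, 48.5
Σfm = 14×28.5 + 16×33.5 + 10×38.5 + 9×43.5 + 9×48.5 = 2148
n = Σf = 58
Mean = 2148 / 58 = 37.0345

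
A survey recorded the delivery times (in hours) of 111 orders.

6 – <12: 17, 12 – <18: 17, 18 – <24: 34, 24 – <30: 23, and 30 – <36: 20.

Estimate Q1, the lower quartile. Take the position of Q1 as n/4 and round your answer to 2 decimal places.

15.79

Cumulative frequencies: 17, 34, 68, 91, 111
n = 111; position = n/4 = 27.75.
This falls in the class 12 – <18: L = 12, F = 17, f = 17, h = 6.
Lower quartile ≈ 12 + ((27.75 − 17) / 17) × 6 = 15.7941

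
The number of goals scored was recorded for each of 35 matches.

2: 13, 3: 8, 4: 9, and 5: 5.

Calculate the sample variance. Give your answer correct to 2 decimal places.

1.21

Values: 2, 3, 4, 5
n = 35, Σfx = 111, mean = 3.1714
Σfx² = 393
Σf(x − x̄)² = Σfx² − (Σfx)²/n = 393 − 111²/35 = 40.9714
Sample variance = 40.9714 / 34 = 1.2050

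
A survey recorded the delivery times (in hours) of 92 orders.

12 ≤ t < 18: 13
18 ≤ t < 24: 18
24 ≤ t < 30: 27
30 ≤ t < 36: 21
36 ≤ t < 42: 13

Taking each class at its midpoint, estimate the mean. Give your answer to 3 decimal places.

27.196

Midpoints: 15, 21, 27, 33, 39
Σfm = 13×15 + 18×21 + 27×27 + 21×33 + 13×39 = 2502
n = Σf = 92
Mean = 2502 / 92 = 27.1957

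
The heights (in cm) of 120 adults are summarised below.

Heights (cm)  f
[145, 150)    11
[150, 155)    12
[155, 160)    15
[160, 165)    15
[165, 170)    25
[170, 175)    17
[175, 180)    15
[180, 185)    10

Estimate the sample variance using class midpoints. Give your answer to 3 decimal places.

Midpoints: 147.5, 152.5, 157.5, 162.5, 167.5, 172.5, 177.5, 182.5
n = 120, Σfm = 19860, mean = 165.5000
Σfm² = 3299500
Σf(m − x̄)² = Σfm² − (Σfm)²/n = 3299500 − 19860²/120 = 12670.0000
Sample variance = 12670.0000 / 119 = 106.4706

106.471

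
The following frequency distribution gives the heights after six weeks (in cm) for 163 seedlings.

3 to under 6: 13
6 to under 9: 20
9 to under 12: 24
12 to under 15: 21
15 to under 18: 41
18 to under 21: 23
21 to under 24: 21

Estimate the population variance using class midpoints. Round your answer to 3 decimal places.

Midpoints: 4.5, 7.5, 10.5, 13.5, 16.5, 19.5, 22.5
n = 163, Σfm = 2341.5, mean = 14.3650
Σfm² = 38400.75
Σf(m − x̄)² = Σfm² − (Σfm)²/n = 38400.75 − 2341.5²/163 = 4765.0307
Population variance = 4765.0307 / 163 = 29.2333

29.233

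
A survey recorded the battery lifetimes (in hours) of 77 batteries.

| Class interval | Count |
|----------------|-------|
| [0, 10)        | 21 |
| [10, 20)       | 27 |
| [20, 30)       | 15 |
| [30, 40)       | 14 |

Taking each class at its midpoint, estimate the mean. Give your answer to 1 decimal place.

17.9

Midpoints: 5, 15, 25, 35
Σfm = 21×5 + 27×15 + 15×25 + 14×35 = 1375
n = Σf = 77
Mean = 1375 / 77 = 17.8571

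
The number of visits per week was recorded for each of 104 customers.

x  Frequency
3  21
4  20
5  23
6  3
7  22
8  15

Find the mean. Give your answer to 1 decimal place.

Values: 3, 4, 5, 6, 7, 8
Σfx = 21×3 + 20×4 + 23×5 + 3×6 + 22×7 + 15×8 = 550
n = Σf = 104
Mean = 550 / 104 = 5.2885

5.3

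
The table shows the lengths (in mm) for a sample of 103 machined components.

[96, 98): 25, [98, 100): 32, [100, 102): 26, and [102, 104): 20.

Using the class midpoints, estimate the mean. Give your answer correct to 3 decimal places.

99.796

Midpoints: 97, 99, 101, 103
Σfm = 25×97 + 32×99 + 26×101 + 20×103 = 10279
n = Σf = 103
Mean = 10279 / 103 = 99.7961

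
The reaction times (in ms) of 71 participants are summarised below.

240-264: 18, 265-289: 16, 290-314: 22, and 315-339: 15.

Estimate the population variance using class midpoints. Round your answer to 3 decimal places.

736.957

Midpoints: 252, 277, 302, 327
n = 71, Σfm = 20517, mean = 288.9718
Σfm² = 5981159
Σf(m − x̄)² = Σfm² − (Σfm)²/n = 5981159 − 20517²/71 = 52323.9437
Population variance = 52323.9437 / 71 = 736.9570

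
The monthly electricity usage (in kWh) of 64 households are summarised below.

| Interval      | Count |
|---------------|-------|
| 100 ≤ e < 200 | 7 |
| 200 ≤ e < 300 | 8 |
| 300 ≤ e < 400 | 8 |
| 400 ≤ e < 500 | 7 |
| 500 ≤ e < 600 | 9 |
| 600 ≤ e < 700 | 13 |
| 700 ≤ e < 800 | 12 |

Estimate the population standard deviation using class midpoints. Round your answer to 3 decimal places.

202.113

Midpoints: 150, 250, 350, 450, 550, 650, 750
n = 64, Σfm = 31400, mean = 490.6250
Σfm² = 18020000
Σf(m − x̄)² = Σfm² − (Σfm)²/n = 18020000 − 31400²/64 = 2614375.0000
Population variance = 2614375.0000 / 64 = 40849.6094
Standard deviation = √40849.6094 = 202.1129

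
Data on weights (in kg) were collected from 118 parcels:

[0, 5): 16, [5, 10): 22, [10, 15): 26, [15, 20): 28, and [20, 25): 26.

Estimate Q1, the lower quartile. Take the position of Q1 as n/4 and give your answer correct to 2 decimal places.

8.07

Cumulative frequencies: 16, 38, 64, 92, 118
n = 118; position = n/4 = 29.5.
This falls in the class [5, 10): L = 5, F = 16, f = 22, h = 5.
Lower quartile ≈ 5 + ((29.5 − 16) / 22) × 5 = 8.0682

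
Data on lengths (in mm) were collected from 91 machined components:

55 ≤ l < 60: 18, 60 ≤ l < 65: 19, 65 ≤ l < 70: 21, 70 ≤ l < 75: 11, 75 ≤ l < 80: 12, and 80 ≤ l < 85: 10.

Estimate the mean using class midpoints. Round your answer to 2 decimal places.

Midpoints: 57.5, 62.5, 67.5, 72.5, 77.5, 82.5
Σfm = 18×57.5 + 19×62.5 + 21×67.5 + 11×72.5 + 12×77.5 + 10×82.5 = 6192.5
n = Σf = 91
Mean = 6192.5 / 91 = 68.0495

68.05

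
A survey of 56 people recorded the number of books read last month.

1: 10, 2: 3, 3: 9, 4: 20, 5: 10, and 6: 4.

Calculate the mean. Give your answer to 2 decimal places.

Values: 1, 2, 3, 4, 5, 6
Σfx = 10×1 + 3×2 + 9×3 + 20×4 + 10×5 + 4×6 = 197
n = Σf = 56
Mean = 197 / 56 = 3.5179

3.52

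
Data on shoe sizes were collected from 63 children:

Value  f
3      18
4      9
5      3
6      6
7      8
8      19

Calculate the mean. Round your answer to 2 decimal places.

5.54

Values: 3, 4, 5, 6, 7, 8
Σfx = 18×3 + 9×4 + 3×5 + 6×6 + 8×7 + 19×8 = 349
n = Σf = 63
Mean = 349 / 63 = 5.5397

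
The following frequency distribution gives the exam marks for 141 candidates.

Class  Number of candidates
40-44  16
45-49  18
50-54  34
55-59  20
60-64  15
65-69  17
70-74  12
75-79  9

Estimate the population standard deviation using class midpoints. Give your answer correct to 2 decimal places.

10.18

Midpoints: 42, 47, 52, 57, 62, 67, 72, 77
n = 141, Σfm = 8052, mean = 57.1064
Σfm² = 474444
Σf(m − x̄)² = Σfm² − (Σfm)²/n = 474444 − 8052²/141 = 14623.4043
Population variance = 14623.4043 / 141 = 103.7121
Standard deviation = √103.7121 = 10.1839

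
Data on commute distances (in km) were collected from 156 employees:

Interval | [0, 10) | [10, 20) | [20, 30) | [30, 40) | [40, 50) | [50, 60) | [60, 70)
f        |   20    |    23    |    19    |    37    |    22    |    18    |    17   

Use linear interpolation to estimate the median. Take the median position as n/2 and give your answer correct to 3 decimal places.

Cumulative frequencies: 20, 43, 62, 99, 121, 139, 156
n = 156; position = n/2 = 78.
This falls in the class [30, 40): L = 30, F = 62, f = 37, h = 10.
Median ≈ 30 + ((78 − 62) / 37) × 10 = 34.3243

34.324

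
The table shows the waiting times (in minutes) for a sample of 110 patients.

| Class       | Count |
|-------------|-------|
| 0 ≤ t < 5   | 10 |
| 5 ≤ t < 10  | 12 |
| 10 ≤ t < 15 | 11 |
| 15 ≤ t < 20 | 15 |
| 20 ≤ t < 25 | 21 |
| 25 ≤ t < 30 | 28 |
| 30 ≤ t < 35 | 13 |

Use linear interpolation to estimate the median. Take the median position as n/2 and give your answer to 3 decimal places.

Cumulative frequencies: 10, 22, 33, 48, 69, 97, 110
n = 110; position = n/2 = 55.
This falls in the class 20 ≤ t < 25: L = 20, F = 48, f = 21, h = 5.
Median ≈ 20 + ((55 − 48) / 21) × 5 = 21.6667

21.667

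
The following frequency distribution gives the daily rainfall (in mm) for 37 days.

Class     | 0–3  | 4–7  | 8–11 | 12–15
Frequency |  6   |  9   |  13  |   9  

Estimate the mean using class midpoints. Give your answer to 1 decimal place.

Midpoints: 1.5, 5.5, 9.5, 13.5
Σfm = 6×1.5 + 9×5.5 + 13×9.5 + 9×13.5 = 303.5
n = Σf = 37
Mean = 303.5 / 37 = 8.2027

8.2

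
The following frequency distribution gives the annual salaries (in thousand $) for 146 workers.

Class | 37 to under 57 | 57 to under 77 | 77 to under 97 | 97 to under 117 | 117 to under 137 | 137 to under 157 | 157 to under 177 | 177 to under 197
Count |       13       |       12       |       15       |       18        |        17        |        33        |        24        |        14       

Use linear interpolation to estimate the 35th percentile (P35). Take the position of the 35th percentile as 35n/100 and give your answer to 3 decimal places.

Cumulative frequencies: 13, 25, 40, 58, 75, 108, 132, 146
n = 146; position = 35n/100 = 51.1.
This falls in the class 97 to under 117: L = 97, F = 40, f = 18, h = 20.
35th percentile ≈ 97 + ((51.1 − 40) / 18) × 20 = 109.3333

109.333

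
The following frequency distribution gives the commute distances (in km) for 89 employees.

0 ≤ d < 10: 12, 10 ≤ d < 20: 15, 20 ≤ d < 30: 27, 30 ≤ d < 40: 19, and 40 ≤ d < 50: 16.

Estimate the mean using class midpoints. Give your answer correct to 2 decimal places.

Midpoints: 5, 15, 25, 35, 45
Σfm = 12×5 + 15×15 + 27×25 + 19×35 + 16×45 = 2345
n = Σf = 89
Mean = 2345 / 89 = 26.3483

26.35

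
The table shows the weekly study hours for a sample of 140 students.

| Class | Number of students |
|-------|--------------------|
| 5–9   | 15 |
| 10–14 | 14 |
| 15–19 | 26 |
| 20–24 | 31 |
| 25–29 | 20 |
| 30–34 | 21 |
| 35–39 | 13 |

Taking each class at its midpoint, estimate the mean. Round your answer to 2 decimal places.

22.07

Midpoints: 7, 12, 17, 22, 27, 32, 37
Σfm = 15×7 + 14×12 + 26×17 + 31×22 + 20×27 + 21×32 + 13×37 = 3090
n = Σf = 140
Mean = 3090 / 140 = 22.0714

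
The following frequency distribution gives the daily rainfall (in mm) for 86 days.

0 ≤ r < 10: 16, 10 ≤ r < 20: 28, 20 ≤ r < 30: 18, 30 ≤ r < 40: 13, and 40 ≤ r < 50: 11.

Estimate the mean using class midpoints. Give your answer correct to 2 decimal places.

22.09

Midpoints: 5, 15, 25, 35, 45
Σfm = 16×5 + 28×15 + 18×25 + 13×35 + 11×45 = 1900
n = Σf = 86
Mean = 1900 / 86 = 22.0930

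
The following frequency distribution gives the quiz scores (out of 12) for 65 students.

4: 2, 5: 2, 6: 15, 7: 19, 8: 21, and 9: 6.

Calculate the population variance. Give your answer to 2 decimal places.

Values: 4, 5, 6, 7, 8, 9
n = 65, Σfx = 463, mean = 7.1231
Σfx² = 3383
Σf(x − x̄)² = Σfx² − (Σfx)²/n = 3383 − 463²/65 = 85.0154
Population variance = 85.0154 / 65 = 1.3079

1.31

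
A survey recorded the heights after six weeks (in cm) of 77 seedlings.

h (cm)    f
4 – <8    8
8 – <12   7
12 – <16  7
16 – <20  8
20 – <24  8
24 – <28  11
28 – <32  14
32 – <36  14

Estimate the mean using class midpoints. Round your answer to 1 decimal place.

Midpoints: 6, 10, 14, 18, 22, 26, 30, 34
Σfm = 8×6 + 7×10 + 7×14 + 8×18 + 8×22 + 11×26 + 14×30 + 14×34 = 1718
n = Σf = 77
Mean = 1718 / 77 = 22.3117

22.3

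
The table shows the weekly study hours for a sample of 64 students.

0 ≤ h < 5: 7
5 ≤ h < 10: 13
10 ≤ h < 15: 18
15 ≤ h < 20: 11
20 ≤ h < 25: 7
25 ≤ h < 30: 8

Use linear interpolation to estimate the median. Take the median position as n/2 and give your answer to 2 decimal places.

Cumulative frequencies: 7, 20, 38, 49, 56, 64
n = 64; position = n/2 = 32.
This falls in the class 10 ≤ h < 15: L = 10, F = 20, f = 18, h = 5.
Median ≈ 10 + ((32 − 20) / 18) × 5 = 13.3333

13.33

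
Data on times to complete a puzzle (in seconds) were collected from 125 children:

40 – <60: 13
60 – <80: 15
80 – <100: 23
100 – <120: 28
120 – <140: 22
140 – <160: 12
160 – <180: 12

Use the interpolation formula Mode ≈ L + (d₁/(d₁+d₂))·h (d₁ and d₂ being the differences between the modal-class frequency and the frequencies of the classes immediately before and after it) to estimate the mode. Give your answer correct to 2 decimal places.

Modal class: 100 – <120 (highest frequency 28).
d₁ = 28 − 23 = 5, d₂ = 28 − 22 = 6
Mode ≈ 100 + (5/(5+6)) × 20 = 100 + 9.0909 = 109.0909

109.09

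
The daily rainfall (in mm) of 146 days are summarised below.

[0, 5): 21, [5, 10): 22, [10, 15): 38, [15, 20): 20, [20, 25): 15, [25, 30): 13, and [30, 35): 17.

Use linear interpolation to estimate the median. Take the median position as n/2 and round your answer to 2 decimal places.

13.95

Cumulative frequencies: 21, 43, 81, 101, 116, 129, 146
n = 146; position = n/2 = 73.
This falls in the class [10, 15): L = 10, F = 43, f = 38, h = 5.
Median ≈ 10 + ((73 − 43) / 38) × 5 = 13.9474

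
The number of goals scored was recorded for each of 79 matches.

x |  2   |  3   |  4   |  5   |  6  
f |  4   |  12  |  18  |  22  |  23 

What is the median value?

Cumulative frequencies: 4, 16, 34, 56, 79
n = 79, so the median is the value in position (n+1)/2 = 40.
Position 40 falls at value 5.

5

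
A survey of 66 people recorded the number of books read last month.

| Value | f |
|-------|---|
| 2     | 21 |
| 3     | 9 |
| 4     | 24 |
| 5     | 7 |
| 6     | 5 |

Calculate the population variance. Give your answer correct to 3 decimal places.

1.553

Values: 2, 3, 4, 5, 6
n = 66, Σfx = 230, mean = 3.4848
Σfx² = 904
Σf(x − x̄)² = Σfx² − (Σfx)²/n = 904 − 230²/66 = 102.4848
Population variance = 102.4848 / 66 = 1.5528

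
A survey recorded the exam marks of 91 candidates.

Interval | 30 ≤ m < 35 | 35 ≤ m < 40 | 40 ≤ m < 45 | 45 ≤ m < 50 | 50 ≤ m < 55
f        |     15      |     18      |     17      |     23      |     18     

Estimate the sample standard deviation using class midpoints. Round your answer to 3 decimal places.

6.906

Midpoints: 32.5, 37.5, 42.5, 47.5, 52.5
n = 91, Σfm = 3922.5, mean = 43.1044
Σfm² = 173368.75
Σf(m − x̄)² = Σfm² − (Σfm)²/n = 173368.75 − 3922.5²/91 = 4291.7582
Sample variance = 4291.7582 / 90 = 47.6862
Standard deviation = √47.6862 = 6.9055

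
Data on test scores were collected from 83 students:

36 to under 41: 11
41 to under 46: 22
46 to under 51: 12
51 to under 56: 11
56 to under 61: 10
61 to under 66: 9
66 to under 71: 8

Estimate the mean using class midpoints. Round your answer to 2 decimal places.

Midpoints: 38.5, 43.5, 48.5, 53.5, 58.5, 63.5, 68.5
Σfm = 11×38.5 + 22×43.5 + 12×48.5 + 11×53.5 + 10×58.5 + 9×63.5 + 8×68.5 = 4255.5
n = Σf = 83
Mean = 4255.5 / 83 = 51.2711

51.27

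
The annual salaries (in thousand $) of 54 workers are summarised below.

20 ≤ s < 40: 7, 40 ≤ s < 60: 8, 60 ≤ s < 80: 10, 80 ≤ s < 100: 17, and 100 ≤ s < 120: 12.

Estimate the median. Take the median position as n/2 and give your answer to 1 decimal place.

82.4

Cumulative frequencies: 7, 15, 25, 42, 54
n = 54; position = n/2 = 27.
This falls in the class 80 ≤ s < 100: L = 80, F = 25, f = 17, h = 20.
Median ≈ 80 + ((27 − 25) / 17) × 20 = 82.3529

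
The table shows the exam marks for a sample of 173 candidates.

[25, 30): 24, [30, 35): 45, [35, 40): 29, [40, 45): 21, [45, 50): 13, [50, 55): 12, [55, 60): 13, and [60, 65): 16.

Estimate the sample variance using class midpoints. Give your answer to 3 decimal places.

Midpoints: 27.5, 32.5, 37.5, 42.5, 47.5, 52.5, 57.5, 62.5
n = 173, Σfm = 7097.5, mean = 41.0260
Σfm² = 312281.25
Σf(m − x̄)² = Σfm² − (Σfm)²/n = 312281.25 − 7097.5²/173 = 21099.1329
Sample variance = 21099.1329 / 172 = 122.6694

122.669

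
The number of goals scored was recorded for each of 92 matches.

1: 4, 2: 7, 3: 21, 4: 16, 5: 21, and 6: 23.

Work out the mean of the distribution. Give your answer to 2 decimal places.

Values: 1, 2, 3, 4, 5, 6
Σfx = 4×1 + 7×2 + 21×3 + 16×4 + 21×5 + 23×6 = 388
n = Σf = 92
Mean = 388 / 92 = 4.2174

4.22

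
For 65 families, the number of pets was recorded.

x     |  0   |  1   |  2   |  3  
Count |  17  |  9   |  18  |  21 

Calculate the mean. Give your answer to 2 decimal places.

1.66

Values: 0, 1, 2, 3
Σfx = 17×0 + 9×1 + 18×2 + 21×3 = 108
n = Σf = 65
Mean = 108 / 65 = 1.6615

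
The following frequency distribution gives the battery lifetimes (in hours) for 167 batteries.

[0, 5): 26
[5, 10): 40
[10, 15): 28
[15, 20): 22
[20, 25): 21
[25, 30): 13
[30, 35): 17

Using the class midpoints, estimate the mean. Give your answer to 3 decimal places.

14.865

Midpoints: 2.5, 7.5, 12.5, 17.5, 22.5, 27.5, 32.5
Σfm = 26×2.5 + 40×7.5 + 28×12.5 + 22×17.5 + 21×22.5 + 13×27.5 + 17×32.5 = 2482.5
n = Σf = 167
Mean = 2482.5 / 167 = 14.8653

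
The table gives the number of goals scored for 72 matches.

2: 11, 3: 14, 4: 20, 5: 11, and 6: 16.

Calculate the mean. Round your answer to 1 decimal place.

Values: 2, 3, 4, 5, 6
Σfx = 11×2 + 14×3 + 20×4 + 11×5 + 16×6 = 295
n = Σf = 72
Mean = 295 / 72 = 4.0972

4.1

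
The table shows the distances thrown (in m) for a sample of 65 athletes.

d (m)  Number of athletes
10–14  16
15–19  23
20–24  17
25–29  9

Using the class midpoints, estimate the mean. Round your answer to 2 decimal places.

Midpoints: 12, 17, 22, 27
Σfm = 16×12 + 23×17 + 17×22 + 9×27 = 1200
n = Σf = 65
Mean = 1200 / 65 = 18.4615

18.46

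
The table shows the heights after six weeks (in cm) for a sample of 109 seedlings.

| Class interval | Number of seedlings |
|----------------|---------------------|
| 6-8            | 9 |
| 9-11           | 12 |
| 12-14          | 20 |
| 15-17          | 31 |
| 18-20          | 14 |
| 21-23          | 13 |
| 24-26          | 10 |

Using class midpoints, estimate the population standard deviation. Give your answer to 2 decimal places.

5.02

Midpoints: 7, 10, 13, 16, 19, 22, 25
n = 109, Σfm = 1741, mean = 15.9725
Σfm² = 30553
Σf(m − x̄)² = Σfm² − (Σfm)²/n = 30553 − 1741²/109 = 2744.9174
Population variance = 2744.9174 / 109 = 25.1827
Standard deviation = √25.1827 = 5.0182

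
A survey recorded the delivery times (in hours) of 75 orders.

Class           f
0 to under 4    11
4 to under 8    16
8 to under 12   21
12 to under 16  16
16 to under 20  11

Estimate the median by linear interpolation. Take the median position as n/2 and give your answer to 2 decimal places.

10.00

Cumulative frequencies: 11, 27, 48, 64, 75
n = 75; position = n/2 = 37.5.
This falls in the class 8 to under 12: L = 8, F = 27, f = 21, h = 4.
Median ≈ 8 + ((37.5 − 27) / 21) × 4 = 10.0000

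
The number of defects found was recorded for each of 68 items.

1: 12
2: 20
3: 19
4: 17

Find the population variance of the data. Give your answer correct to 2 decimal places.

Values: 1, 2, 3, 4
n = 68, Σfx = 177, mean = 2.6029
Σfx² = 535
Σf(x − x̄)² = Σfx² − (Σfx)²/n = 535 − 177²/68 = 74.2794
Population variance = 74.2794 / 68 = 1.0923

1.09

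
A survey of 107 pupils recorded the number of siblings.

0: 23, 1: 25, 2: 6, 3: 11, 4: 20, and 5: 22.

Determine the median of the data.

2

Cumulative frequencies: 23, 48, 54, 65, 85, 107
n = 107, so the median is the value in position (n+1)/2 = 54.
Position 54 falls at value 2.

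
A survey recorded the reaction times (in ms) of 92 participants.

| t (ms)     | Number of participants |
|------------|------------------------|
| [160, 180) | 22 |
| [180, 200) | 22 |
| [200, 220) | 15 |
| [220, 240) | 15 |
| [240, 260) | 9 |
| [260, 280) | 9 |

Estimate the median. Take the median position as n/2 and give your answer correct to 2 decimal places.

202.67

Cumulative frequencies: 22, 44, 59, 74, 83, 92
n = 92; position = n/2 = 46.
This falls in the class [200, 220): L = 200, F = 44, f = 15, h = 20.
Median ≈ 200 + ((46 − 44) / 15) × 20 = 202.6667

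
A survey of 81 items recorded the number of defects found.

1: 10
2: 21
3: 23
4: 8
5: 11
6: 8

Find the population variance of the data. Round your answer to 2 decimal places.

Values: 1, 2, 3, 4, 5, 6
n = 81, Σfx = 256, mean = 3.1605
Σfx² = 992
Σf(x − x̄)² = Σfx² − (Σfx)²/n = 992 − 256²/81 = 182.9136
Population variance = 182.9136 / 81 = 2.2582

2.26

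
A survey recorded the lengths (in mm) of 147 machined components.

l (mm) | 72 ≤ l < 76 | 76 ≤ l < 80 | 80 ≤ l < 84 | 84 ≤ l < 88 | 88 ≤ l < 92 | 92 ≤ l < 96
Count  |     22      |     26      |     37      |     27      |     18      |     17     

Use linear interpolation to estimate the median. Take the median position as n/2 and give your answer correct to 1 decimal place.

Cumulative frequencies: 22, 48, 85, 112, 130, 147
n = 147; position = n/2 = 73.5.
This falls in the class 80 ≤ l < 84: L = 80, F = 48, f = 37, h = 4.
Median ≈ 80 + ((73.5 − 48) / 37) × 4 = 82.7568

82.8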